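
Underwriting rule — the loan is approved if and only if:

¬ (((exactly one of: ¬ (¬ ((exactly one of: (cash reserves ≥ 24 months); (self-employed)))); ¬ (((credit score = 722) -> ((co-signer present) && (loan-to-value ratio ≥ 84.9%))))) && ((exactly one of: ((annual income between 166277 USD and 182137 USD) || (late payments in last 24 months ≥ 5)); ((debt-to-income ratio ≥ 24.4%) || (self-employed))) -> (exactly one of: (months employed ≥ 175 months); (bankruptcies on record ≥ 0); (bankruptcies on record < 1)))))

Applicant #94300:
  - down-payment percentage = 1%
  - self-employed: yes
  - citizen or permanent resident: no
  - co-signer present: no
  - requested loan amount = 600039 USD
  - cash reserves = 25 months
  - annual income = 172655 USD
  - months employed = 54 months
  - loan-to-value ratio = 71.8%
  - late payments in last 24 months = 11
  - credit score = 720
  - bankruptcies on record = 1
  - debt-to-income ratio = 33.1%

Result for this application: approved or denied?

Atomic conditions:
  cash reserves ≥ 24 months: 25 ≥ 24 is true
  self-employed: yes → true
  credit score = 722: 720 == 722 is false
  co-signer present: no → false
  loan-to-value ratio ≥ 84.9%: 71.8 ≥ 84.9 is false
  annual income between 166277 USD and 182137 USD: 172655 in [166277, 182137] is true
  late payments in last 24 months ≥ 5: 11 ≥ 5 is true
  debt-to-income ratio ≥ 24.4%: 33.1 ≥ 24.4 is true
  months employed ≥ 175 months: 54 ≥ 175 is false
  bankruptcies on record ≥ 0: 1 ≥ 0 is true
  bankruptcies on record < 1: 1 < 1 is false
Combine:
[1.1.1.1.1] exactly-one(true, true) = false
[1.1.1.1] NOT false = true
[1.1.1] NOT true = false
[1.1.2.1.2] false AND false = false
[1.1.2.1] false → false (antecedent false ⇒ implication holds) = true
[1.1.2] NOT true = false
[1.1] exactly-one(false, false) = false
[1.2.1.1] true OR true = true
[1.2.1.2] true OR true = true
[1.2.1] exactly-one(true, true) = false
[1.2.2] exactly-one(false, true, false) = true
[1.2] false → true (antecedent false ⇒ implication holds) = true
[1] false AND true = false
[root] NOT false = true
Overall: true → approved

Approved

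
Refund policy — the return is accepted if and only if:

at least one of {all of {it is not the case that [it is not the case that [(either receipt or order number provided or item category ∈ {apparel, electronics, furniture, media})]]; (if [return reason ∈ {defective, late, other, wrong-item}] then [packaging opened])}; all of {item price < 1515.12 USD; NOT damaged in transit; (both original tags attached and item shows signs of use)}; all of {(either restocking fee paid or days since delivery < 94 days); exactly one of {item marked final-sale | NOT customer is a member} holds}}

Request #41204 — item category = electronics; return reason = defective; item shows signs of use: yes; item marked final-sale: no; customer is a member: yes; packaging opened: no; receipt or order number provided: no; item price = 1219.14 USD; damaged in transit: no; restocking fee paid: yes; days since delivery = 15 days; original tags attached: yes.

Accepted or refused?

Accepted

Atomic conditions:
  receipt or order number provided: no → false
  item category ∈ {apparel, electronics, furniture, media}: electronics is in the set → true
  return reason ∈ {defective, late, other, wrong-item}: defective is in the set → true
  packaging opened: no → false
  item price < 1515.12 USD: 1219.14 < 1515.12 is true
  NOT damaged in transit: no → true
  original tags attached: yes → true
  item shows signs of use: yes → true
  restocking fee paid: yes → true
  days since delivery < 94 days: 15 < 94 is true
  item marked final-sale: no → false
  NOT customer is a member: yes → false
Combine:
[1.1.1.1] false OR true = true
[1.1.1] NOT true = false
[1.1] NOT false = true
[1.2] true → false = false
[1] true AND false = false
[2.3] true AND true = true
[2] true AND true AND true = true
[3.1] true OR true = true
[3.2] exactly-one(false, false) = false
[3] true AND false = false
[root] false OR true OR false = true
Overall: true → accepted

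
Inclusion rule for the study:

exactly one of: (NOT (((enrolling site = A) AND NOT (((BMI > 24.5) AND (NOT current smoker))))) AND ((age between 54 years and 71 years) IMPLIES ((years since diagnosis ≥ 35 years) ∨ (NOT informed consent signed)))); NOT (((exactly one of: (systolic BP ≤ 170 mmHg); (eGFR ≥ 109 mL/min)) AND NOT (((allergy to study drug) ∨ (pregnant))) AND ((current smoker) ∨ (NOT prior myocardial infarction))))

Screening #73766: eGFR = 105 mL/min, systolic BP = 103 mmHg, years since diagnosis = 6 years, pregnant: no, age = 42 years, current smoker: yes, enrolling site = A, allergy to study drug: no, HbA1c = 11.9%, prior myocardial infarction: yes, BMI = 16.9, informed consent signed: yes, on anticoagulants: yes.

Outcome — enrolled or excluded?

Excluded

Atomic conditions:
  enrolling site = A: A == A is true
  BMI > 24.5: 16.9 > 24.5 is false
  NOT current smoker: yes → false
  age between 54 years and 71 years: 42 in [54, 71] is false
  years since diagnosis ≥ 35 years: 6 ≥ 35 is false
  NOT informed consent signed: yes → false
  systolic BP ≤ 170 mmHg: 103 ≤ 170 is true
  eGFR ≥ 109 mL/min: 105 ≥ 109 is false
  allergy to study drug: no → false
  pregnant: no → false
  current smoker: yes → true
  NOT prior myocardial infarction: yes → false
Combine:
[1.1.1.2.1] false AND false = false
[1.1.1.2] NOT false = true
[1.1.1] true AND true = true
[1.1] NOT true = false
[1.2.2] false OR false = false
[1.2] false → false (antecedent false ⇒ implication holds) = true
[1] false AND true = false
[2.1.1] exactly-one(true, false) = true
[2.1.2.1] false OR false = false
[2.1.2] NOT false = true
[2.1.3] true OR false = true
[2.1] true AND true AND true = true
[2] NOT true = false
[root] exactly-one(false, false) = false
Overall: false → excluded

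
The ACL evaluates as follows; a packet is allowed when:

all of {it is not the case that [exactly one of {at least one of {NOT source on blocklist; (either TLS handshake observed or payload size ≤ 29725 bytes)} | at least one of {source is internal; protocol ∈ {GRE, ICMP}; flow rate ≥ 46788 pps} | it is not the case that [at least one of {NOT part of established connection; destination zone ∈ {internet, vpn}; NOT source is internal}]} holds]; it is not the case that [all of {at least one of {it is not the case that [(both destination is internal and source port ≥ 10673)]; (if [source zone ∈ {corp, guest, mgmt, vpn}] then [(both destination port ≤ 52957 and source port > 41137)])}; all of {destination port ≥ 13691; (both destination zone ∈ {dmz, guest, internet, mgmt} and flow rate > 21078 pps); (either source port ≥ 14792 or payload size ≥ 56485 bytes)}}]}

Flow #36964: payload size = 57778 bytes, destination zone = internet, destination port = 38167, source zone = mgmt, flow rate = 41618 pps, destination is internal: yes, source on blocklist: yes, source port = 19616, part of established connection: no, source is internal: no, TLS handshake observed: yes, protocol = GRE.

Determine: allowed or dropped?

Allowed

Atomic conditions:
  NOT source on blocklist: yes → false
  TLS handshake observed: yes → true
  payload size ≤ 29725 bytes: 57778 ≤ 29725 is false
  source is internal: no → false
  protocol ∈ {GRE, ICMP}: GRE is in the set → true
  flow rate ≥ 46788 pps: 41618 ≥ 46788 is false
  NOT part of established connection: no → true
  destination zone ∈ {internet, vpn}: internet is in the set → true
  NOT source is internal: no → true
  destination is internal: yes → true
  source port ≥ 10673: 19616 ≥ 10673 is true
  source zone ∈ {corp, guest, mgmt, vpn}: mgmt is in the set → true
  destination port ≤ 52957: 38167 ≤ 52957 is true
  source port > 41137: 19616 > 41137 is false
  destination port ≥ 13691: 38167 ≥ 13691 is true
  destination zone ∈ {dmz, guest, internet, mgmt}: internet is in the set → true
  flow rate > 21078 pps: 41618 > 21078 is true
  source port ≥ 14792: 19616 ≥ 14792 is true
  payload size ≥ 56485 bytes: 57778 ≥ 56485 is true
Combine:
[1.1.1.2] true OR false = true
[1.1.1] false OR true = true
[1.1.2] false OR true OR false = true
[1.1.3.1] true OR true OR true = true
[1.1.3] NOT true = false
[1.1] exactly-one(true, true, false) = false
[1] NOT false = true
[2.1.1.1.1] true AND true = true
[2.1.1.1] NOT true = false
[2.1.1.2.2] true AND false = false
[2.1.1.2] true → false = false
[2.1.1] false OR false = false
[2.1.2.2] true AND true = true
[2.1.2.3] true OR true = true
[2.1.2] true AND true AND true = true
[2.1] false AND true = false
[2] NOT false = true
[root] true AND true = true
Overall: true → allowed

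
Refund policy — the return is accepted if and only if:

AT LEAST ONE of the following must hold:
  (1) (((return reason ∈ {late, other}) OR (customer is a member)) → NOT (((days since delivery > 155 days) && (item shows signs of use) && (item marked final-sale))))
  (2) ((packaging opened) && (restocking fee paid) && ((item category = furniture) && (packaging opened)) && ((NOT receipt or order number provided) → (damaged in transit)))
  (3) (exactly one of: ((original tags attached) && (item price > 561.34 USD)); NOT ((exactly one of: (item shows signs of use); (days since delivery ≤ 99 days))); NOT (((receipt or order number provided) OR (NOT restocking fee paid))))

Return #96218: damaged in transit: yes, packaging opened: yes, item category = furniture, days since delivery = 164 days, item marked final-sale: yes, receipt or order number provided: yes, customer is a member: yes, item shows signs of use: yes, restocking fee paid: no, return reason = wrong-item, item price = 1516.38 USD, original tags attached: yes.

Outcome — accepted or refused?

Atomic conditions:
  return reason ∈ {late, other}: wrong-item is not in the set → false
  customer is a member: yes → true
  days since delivery > 155 days: 164 > 155 is true
  item shows signs of use: yes → true
  item marked final-sale: yes → true
  packaging opened: yes → true
  restocking fee paid: no → false
  item category = furniture: furniture == furniture is true
  NOT receipt or order number provided: yes → false
  damaged in transit: yes → true
  original tags attached: yes → true
  item price > 561.34 USD: 1516.38 > 561.34 is true
  days since delivery ≤ 99 days: 164 ≤ 99 is false
  receipt or order number provided: yes → true
  NOT restocking fee paid: no → true
Combine:
[1.1] false OR true = true
[1.2.1] true AND true AND true = true
[1.2] NOT true = false
[1] true → false = false
[2.3] true AND true = true
[2.4] false → true (antecedent false ⇒ implication holds) = true
[2] true AND false AND true AND true = false
[3.1] true AND true = true
[3.2.1] exactly-one(true, false) = true
[3.2] NOT true = false
[3.3.1] true OR true = true
[3.3] NOT true = false
[3] exactly-one(true, false, false) = true
[root] false OR false OR true = true
Overall: true → accepted

Accepted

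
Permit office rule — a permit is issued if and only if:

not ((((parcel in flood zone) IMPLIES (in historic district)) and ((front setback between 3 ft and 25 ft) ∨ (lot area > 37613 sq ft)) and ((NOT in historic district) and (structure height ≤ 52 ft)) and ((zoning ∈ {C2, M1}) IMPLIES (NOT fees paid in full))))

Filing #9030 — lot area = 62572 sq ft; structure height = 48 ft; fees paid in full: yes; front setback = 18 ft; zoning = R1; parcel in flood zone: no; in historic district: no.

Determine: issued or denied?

Denied

Atomic conditions:
  parcel in flood zone: no → false
  in historic district: no → false
  front setback between 3 ft and 25 ft: 18 in [3, 25] is true
  lot area > 37613 sq ft: 62572 > 37613 is true
  NOT in historic district: no → true
  structure height ≤ 52 ft: 48 ≤ 52 is true
  zoning ∈ {C2, M1}: R1 is not in the set → false
  NOT fees paid in full: yes → false
Combine:
[1.1] false → false (antecedent false ⇒ implication holds) = true
[1.2] true OR true = true
[1.3] true AND true = true
[1.4] false → false (antecedent false ⇒ implication holds) = true
[1] true AND true AND true AND true = true
[root] NOT true = false
Overall: false → denied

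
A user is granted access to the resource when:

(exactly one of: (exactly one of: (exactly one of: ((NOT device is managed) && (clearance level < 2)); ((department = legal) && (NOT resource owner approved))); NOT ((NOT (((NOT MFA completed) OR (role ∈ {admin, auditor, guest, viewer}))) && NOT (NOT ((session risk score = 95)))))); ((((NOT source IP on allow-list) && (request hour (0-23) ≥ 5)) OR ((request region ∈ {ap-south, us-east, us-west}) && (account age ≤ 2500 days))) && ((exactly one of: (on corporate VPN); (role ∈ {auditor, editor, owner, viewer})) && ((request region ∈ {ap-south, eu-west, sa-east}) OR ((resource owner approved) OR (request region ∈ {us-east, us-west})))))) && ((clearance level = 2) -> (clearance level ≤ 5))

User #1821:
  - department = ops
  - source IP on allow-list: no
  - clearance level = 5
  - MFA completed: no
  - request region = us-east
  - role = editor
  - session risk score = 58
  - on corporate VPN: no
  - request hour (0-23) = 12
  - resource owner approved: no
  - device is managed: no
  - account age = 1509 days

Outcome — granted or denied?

Atomic conditions:
  NOT device is managed: no → true
  clearance level < 2: 5 < 2 is false
  department = legal: ops == legal is false
  NOT resource owner approved: no → true
  NOT MFA completed: no → true
  role ∈ {admin, auditor, guest, viewer}: editor is not in the set → false
  session risk score = 95: 58 == 95 is false
  NOT source IP on allow-list: no → true
  request hour (0-23) ≥ 5: 12 ≥ 5 is true
  request region ∈ {ap-south, us-east, us-west}: us-east is in the set → true
  account age ≤ 2500 days: 1509 ≤ 2500 is true
  on corporate VPN: no → false
  role ∈ {auditor, editor, owner, viewer}: editor is in the set → true
  request region ∈ {ap-south, eu-west, sa-east}: us-east is not in the set → false
  resource owner approved: no → false
  request region ∈ {us-east, us-west}: us-east is in the set → true
  clearance level = 2: 5 == 2 is false
  clearance level ≤ 5: 5 ≤ 5 is true
Combine:
[1.1.1.1] true AND false = false
[1.1.1.2] false AND true = false
[1.1.1] exactly-one(false, false) = false
[1.1.2.1.1.1] true OR false = true
[1.1.2.1.1] NOT true = false
[1.1.2.1.2.1] NOT false = true
[1.1.2.1.2] NOT true = false
[1.1.2.1] false AND false = false
[1.1.2] NOT false = true
[1.1] exactly-one(false, true) = true
[1.2.1.1] true AND true = true
[1.2.1.2] true AND true = true
[1.2.1] true OR true = true
[1.2.2.1] exactly-one(false, true) = true
[1.2.2.2.2] false OR true = true
[1.2.2.2] false OR true = true
[1.2.2] true AND true = true
[1.2] true AND true = true
[1] exactly-one(true, true) = false
[2] false → true (antecedent false ⇒ implication holds) = true
[root] false AND true = false
Overall: false → denied

Denied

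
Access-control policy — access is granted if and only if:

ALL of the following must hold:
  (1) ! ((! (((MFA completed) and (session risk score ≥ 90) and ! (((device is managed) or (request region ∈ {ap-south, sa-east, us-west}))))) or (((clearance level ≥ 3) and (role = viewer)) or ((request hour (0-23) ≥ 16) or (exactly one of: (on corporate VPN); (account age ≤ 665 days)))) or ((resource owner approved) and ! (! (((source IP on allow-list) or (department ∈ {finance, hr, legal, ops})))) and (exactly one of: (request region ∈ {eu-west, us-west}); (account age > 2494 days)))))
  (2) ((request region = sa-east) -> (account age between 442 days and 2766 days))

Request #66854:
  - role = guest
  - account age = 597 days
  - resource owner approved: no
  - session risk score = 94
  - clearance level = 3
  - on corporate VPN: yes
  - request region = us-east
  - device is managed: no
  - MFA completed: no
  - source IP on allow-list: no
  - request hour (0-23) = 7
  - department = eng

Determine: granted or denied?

Denied

Atomic conditions:
  MFA completed: no → false
  session risk score ≥ 90: 94 ≥ 90 is true
  device is managed: no → false
  request region ∈ {ap-south, sa-east, us-west}: us-east is not in the set → false
  clearance level ≥ 3: 3 ≥ 3 is true
  role = viewer: guest == viewer is false
  request hour (0-23) ≥ 16: 7 ≥ 16 is false
  on corporate VPN: yes → true
  account age ≤ 665 days: 597 ≤ 665 is true
  resource owner approved: no → false
  source IP on allow-list: no → false
  department ∈ {finance, hr, legal, ops}: eng is not in the set → false
  request region ∈ {eu-west, us-west}: us-east is not in the set → false
  account age > 2494 days: 597 > 2494 is false
  request region = sa-east: us-east == sa-east is false
  account age between 442 days and 2766 days: 597 in [442, 2766] is true
Combine:
[1.1.1.1.3.1] false OR false = false
[1.1.1.1.3] NOT false = true
[1.1.1.1] false AND true AND true = false
[1.1.1] NOT false = true
[1.1.2.1] true AND false = false
[1.1.2.2.2] exactly-one(true, true) = false
[1.1.2.2] false OR false = false
[1.1.2] false OR false = false
[1.1.3.2.1.1] false OR false = false
[1.1.3.2.1] NOT false = true
[1.1.3.2] NOT true = false
[1.1.3.3] exactly-one(false, false) = false
[1.1.3] false AND false AND false = false
[1.1] true OR false OR false = true
[1] NOT true = false
[2] false → true (antecedent false ⇒ implication holds) = true
[root] false AND true = false
Overall: false → denied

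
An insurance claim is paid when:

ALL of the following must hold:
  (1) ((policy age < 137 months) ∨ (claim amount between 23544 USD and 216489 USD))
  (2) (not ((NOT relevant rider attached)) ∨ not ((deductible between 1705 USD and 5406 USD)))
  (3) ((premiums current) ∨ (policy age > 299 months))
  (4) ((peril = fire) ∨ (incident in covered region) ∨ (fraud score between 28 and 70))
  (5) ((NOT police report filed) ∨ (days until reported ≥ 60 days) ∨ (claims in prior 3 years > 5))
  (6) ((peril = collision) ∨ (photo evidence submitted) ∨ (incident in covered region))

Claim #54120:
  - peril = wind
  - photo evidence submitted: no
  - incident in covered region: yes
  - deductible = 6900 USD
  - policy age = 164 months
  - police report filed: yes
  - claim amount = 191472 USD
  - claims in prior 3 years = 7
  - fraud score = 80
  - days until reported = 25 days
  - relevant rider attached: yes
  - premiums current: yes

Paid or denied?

Atomic conditions:
  policy age < 137 months: 164 < 137 is false
  claim amount between 23544 USD and 216489 USD: 191472 in [23544, 216489] is true
  NOT relevant rider attached: yes → false
  deductible between 1705 USD and 5406 USD: 6900 in [1705, 5406] is false
  premiums current: yes → true
  policy age > 299 months: 164 > 299 is false
  peril = fire: wind == fire is false
  incident in covered region: yes → true
  fraud score between 28 and 70: 80 in [28, 70] is false
  NOT police report filed: yes → false
  days until reported ≥ 60 days: 25 ≥ 60 is false
  claims in prior 3 years > 5: 7 > 5 is true
  peril = collision: wind == collision is false
  photo evidence submitted: no → false
Combine:
[1] false OR true = true
[2.1] NOT false = true
[2.2] NOT false = true
[2] true OR true = true
[3] true OR false = true
[4] false OR true OR false = true
[5] false OR false OR true = true
[6] false OR false OR true = true
[root] true AND true AND true AND true AND true AND true = true
Overall: true → paid

Paid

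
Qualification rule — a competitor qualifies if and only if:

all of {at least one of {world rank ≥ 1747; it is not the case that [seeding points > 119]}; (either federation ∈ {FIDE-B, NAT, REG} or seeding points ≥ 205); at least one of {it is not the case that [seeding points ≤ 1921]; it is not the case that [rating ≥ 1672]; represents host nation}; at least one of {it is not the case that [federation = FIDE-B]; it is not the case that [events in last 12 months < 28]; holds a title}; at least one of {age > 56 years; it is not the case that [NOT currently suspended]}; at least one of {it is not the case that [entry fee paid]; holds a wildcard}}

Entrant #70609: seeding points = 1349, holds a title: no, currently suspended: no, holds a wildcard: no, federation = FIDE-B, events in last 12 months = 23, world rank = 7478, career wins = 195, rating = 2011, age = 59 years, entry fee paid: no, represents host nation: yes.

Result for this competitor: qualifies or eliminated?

Eliminated

Atomic conditions:
  world rank ≥ 1747: 7478 ≥ 1747 is true
  seeding points > 119: 1349 > 119 is true
  federation ∈ {FIDE-B, NAT, REG}: FIDE-B is in the set → true
  seeding points ≥ 205: 1349 ≥ 205 is true
  seeding points ≤ 1921: 1349 ≤ 1921 is true
  rating ≥ 1672: 2011 ≥ 1672 is true
  represents host nation: yes → true
  federation = FIDE-B: FIDE-B == FIDE-B is true
  events in last 12 months < 28: 23 < 28 is true
  holds a title: no → false
  age > 56 years: 59 > 56 is true
  NOT currently suspended: no → true
  entry fee paid: no → false
  holds a wildcard: no → false
Combine:
[1.2] NOT true = false
[1] true OR false = true
[2] true OR true = true
[3.1] NOT true = false
[3.2] NOT true = false
[3] false OR false OR true = true
[4.1] NOT true = false
[4.2] NOT true = false
[4] false OR false OR false = false
[5.2] NOT true = false
[5] true OR false = true
[6.1] NOT false = true
[6] true OR false = true
[root] true AND true AND true AND false AND true AND true = false
Overall: false → eliminated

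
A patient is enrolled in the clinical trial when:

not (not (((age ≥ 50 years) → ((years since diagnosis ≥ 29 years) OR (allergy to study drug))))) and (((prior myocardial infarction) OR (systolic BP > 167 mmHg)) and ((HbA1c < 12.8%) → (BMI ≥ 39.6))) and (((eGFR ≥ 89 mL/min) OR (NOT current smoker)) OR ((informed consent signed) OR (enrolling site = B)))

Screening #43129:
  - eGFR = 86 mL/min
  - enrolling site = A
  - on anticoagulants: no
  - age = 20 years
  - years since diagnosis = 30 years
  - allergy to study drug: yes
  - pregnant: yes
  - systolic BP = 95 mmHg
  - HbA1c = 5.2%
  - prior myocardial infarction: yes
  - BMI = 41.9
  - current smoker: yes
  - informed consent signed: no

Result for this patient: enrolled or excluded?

Atomic conditions:
  age ≥ 50 years: 20 ≥ 50 is false
  years since diagnosis ≥ 29 years: 30 ≥ 29 is true
  allergy to study drug: yes → true
  prior myocardial infarction: yes → true
  systolic BP > 167 mmHg: 95 > 167 is false
  HbA1c < 12.8%: 5.2 < 12.8 is true
  BMI ≥ 39.6: 41.9 ≥ 39.6 is true
  eGFR ≥ 89 mL/min: 86 ≥ 89 is false
  NOT current smoker: yes → false
  informed consent signed: no → false
  enrolling site = B: A == B is false
Combine:
[1.1.1.2] true OR true = true
[1.1.1] false → true (antecedent false ⇒ implication holds) = true
[1.1] NOT true = false
[1] NOT false = true
[2.1] true OR false = true
[2.2] true → true = true
[2] true AND true = true
[3.1] false OR false = false
[3.2] false OR false = false
[3] false OR false = false
[root] true AND true AND false = false
Overall: false → excluded

Excluded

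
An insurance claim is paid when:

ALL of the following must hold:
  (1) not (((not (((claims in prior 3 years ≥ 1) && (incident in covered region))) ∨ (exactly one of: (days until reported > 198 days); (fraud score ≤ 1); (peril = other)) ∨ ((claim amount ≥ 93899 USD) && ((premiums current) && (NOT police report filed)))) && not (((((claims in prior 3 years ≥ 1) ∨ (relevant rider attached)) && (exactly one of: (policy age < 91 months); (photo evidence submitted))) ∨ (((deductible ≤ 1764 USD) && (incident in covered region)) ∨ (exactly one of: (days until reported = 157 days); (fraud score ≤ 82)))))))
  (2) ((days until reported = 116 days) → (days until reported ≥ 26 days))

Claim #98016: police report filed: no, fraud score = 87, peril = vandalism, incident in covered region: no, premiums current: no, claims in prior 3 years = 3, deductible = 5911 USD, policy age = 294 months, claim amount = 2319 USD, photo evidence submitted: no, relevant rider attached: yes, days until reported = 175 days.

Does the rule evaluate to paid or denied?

Denied

Atomic conditions:
  claims in prior 3 years ≥ 1: 3 ≥ 1 is true
  incident in covered region: no → false
  days until reported > 198 days: 175 > 198 is false
  fraud score ≤ 1: 87 ≤ 1 is false
  peril = other: vandalism == other is false
  claim amount ≥ 93899 USD: 2319 ≥ 93899 is false
  premiums current: no → false
  NOT police report filed: no → true
  relevant rider attached: yes → true
  policy age < 91 months: 294 < 91 is false
  photo evidence submitted: no → false
  deductible ≤ 1764 USD: 5911 ≤ 1764 is false
  days until reported = 157 days: 175 == 157 is false
  fraud score ≤ 82: 87 ≤ 82 is false
  days until reported = 116 days: 175 == 116 is false
  days until reported ≥ 26 days: 175 ≥ 26 is true
Combine:
[1.1.1.1.1] true AND false = false
[1.1.1.1] NOT false = true
[1.1.1.2] exactly-one(false, false, false) = false
[1.1.1.3.2] false AND true = false
[1.1.1.3] false AND false = false
[1.1.1] true OR false OR false = true
[1.1.2.1.1.1] true OR true = true
[1.1.2.1.1.2] exactly-one(false, false) = false
[1.1.2.1.1] true AND false = false
[1.1.2.1.2.1] false AND false = false
[1.1.2.1.2.2] exactly-one(false, false) = false
[1.1.2.1.2] false OR false = false
[1.1.2.1] false OR false = false
[1.1.2] NOT false = true
[1.1] true AND true = true
[1] NOT true = false
[2] false → true (antecedent false ⇒ implication holds) = true
[root] false AND true = false
Overall: false → denied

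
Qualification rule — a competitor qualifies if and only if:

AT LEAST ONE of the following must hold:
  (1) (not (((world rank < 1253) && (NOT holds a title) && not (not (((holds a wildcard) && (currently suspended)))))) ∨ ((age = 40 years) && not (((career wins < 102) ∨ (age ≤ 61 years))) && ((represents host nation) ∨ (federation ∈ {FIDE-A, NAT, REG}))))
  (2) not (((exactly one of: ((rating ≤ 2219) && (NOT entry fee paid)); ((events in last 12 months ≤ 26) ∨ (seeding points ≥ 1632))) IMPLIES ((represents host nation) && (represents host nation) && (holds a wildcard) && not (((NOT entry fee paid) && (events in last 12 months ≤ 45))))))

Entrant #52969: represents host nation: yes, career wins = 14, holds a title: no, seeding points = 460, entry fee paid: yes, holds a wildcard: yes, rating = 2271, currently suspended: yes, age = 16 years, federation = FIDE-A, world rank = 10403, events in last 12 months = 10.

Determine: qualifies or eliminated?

Atomic conditions:
  world rank < 1253: 10403 < 1253 is false
  NOT holds a title: no → true
  holds a wildcard: yes → true
  currently suspended: yes → true
  age = 40 years: 16 == 40 is false
  career wins < 102: 14 < 102 is true
  age ≤ 61 years: 16 ≤ 61 is true
  represents host nation: yes → true
  federation ∈ {FIDE-A, NAT, REG}: FIDE-A is in the set → true
  rating ≤ 2219: 2271 ≤ 2219 is false
  NOT entry fee paid: yes → false
  events in last 12 months ≤ 26: 10 ≤ 26 is true
  seeding points ≥ 1632: 460 ≥ 1632 is false
  events in last 12 months ≤ 45: 10 ≤ 45 is true
Combine:
[1.1.1.3.1.1] true AND true = true
[1.1.1.3.1] NOT true = false
[1.1.1.3] NOT false = true
[1.1.1] false AND true AND true = false
[1.1] NOT false = true
[1.2.2.1] true OR true = true
[1.2.2] NOT true = false
[1.2.3] true OR true = true
[1.2] false AND false AND true = false
[1] true OR false = true
[2.1.1.1] false AND false = false
[2.1.1.2] true OR false = true
[2.1.1] exactly-one(false, true) = true
[2.1.2.4.1] false AND true = false
[2.1.2.4] NOT false = true
[2.1.2] true AND true AND true AND true = true
[2.1] true → true = true
[2] NOT true = false
[root] true OR false = true
Overall: true → qualifies

Qualifies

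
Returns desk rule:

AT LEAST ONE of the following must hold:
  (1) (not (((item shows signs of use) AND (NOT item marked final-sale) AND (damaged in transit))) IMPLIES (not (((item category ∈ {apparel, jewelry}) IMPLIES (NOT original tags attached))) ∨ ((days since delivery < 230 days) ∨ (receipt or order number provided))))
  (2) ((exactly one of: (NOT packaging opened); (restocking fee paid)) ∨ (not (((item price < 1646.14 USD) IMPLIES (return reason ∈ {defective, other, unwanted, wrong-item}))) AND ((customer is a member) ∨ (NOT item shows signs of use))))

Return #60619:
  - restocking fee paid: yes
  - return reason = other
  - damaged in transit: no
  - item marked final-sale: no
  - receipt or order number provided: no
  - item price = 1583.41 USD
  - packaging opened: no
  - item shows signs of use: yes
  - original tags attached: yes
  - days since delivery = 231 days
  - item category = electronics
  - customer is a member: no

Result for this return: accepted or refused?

Refused

Atomic conditions:
  item shows signs of use: yes → true
  NOT item marked final-sale: no → true
  damaged in transit: no → false
  item category ∈ {apparel, jewelry}: electronics is not in the set → false
  NOT original tags attached: yes → false
  days since delivery < 230 days: 231 < 230 is false
  receipt or order number provided: no → false
  NOT packaging opened: no → true
  restocking fee paid: yes → true
  item price < 1646.14 USD: 1583.41 < 1646.14 is true
  return reason ∈ {defective, other, unwanted, wrong-item}: other is in the set → true
  customer is a member: no → false
  NOT item shows signs of use: yes → false
Combine:
[1.1.1] true AND true AND false = false
[1.1] NOT false = true
[1.2.1.1] false → false (antecedent false ⇒ implication holds) = true
[1.2.1] NOT true = false
[1.2.2] false OR false = false
[1.2] false OR false = false
[1] true → false = false
[2.1] exactly-one(true, true) = false
[2.2.1.1] true → true = true
[2.2.1] NOT true = false
[2.2.2] false OR false = false
[2.2] false AND false = false
[2] false OR false = false
[root] false OR false = false
Overall: false → refused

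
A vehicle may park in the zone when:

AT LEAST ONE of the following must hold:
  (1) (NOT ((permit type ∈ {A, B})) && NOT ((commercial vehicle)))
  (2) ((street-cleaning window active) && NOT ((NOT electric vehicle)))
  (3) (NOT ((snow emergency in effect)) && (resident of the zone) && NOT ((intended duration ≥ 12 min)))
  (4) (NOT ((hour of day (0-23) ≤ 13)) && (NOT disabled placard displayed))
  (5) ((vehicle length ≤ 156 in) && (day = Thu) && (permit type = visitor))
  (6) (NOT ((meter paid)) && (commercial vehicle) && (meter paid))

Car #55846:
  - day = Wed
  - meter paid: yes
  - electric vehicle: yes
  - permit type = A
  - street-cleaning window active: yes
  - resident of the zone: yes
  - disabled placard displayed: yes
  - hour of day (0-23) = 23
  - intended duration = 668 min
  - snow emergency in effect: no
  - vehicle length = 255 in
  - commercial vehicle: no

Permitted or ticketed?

Atomic conditions:
  permit type ∈ {A, B}: A is in the set → true
  commercial vehicle: no → false
  street-cleaning window active: yes → true
  NOT electric vehicle: yes → false
  snow emergency in effect: no → false
  resident of the zone: yes → true
  intended duration ≥ 12 min: 668 ≥ 12 is true
  hour of day (0-23) ≤ 13: 23 ≤ 13 is false
  NOT disabled placard displayed: yes → false
  vehicle length ≤ 156 in: 255 ≤ 156 is false
  day = Thu: Wed == Thu is false
  permit type = visitor: A == visitor is false
  meter paid: yes → true
Combine:
[1.1] NOT true = false
[1.2] NOT false = true
[1] false AND true = false
[2.2] NOT false = true
[2] true AND true = true
[3.1] NOT false = true
[3.3] NOT true = false
[3] true AND true AND false = false
[4.1] NOT false = true
[4] true AND false = false
[5] false AND false AND false = false
[6.1] NOT true = false
[6] false AND false AND true = false
[root] false OR true OR false OR false OR false OR false = true
Overall: true → permitted

Permitted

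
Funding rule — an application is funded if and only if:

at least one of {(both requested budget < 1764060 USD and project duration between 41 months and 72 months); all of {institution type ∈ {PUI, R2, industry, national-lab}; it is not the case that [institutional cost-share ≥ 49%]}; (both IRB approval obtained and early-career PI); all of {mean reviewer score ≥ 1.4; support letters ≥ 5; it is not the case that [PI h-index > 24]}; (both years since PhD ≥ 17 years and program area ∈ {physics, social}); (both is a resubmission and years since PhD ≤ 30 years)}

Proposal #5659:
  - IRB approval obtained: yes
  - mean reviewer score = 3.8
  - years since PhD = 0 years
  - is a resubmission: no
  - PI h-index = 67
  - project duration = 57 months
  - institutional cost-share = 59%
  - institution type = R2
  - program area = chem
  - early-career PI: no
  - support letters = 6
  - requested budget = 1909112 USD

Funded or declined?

Declined

Atomic conditions:
  requested budget < 1764060 USD: 1909112 < 1764060 is false
  project duration between 41 months and 72 months: 57 in [41, 72] is true
  institution type ∈ {PUI, R2, industry, national-lab}: R2 is in the set → true
  institutional cost-share ≥ 49%: 59 ≥ 49 is true
  IRB approval obtained: yes → true
  early-career PI: no → false
  mean reviewer score ≥ 1.4: 3.8 ≥ 1.4 is true
  support letters ≥ 5: 6 ≥ 5 is true
  PI h-index > 24: 67 > 24 is true
  years since PhD ≥ 17 years: 0 ≥ 17 is false
  program area ∈ {physics, social}: chem is not in the set → false
  is a resubmission: no → false
  years since PhD ≤ 30 years: 0 ≤ 30 is true
Combine:
[1] false AND true = false
[2.2] NOT true = false
[2] true AND false = false
[3] true AND false = false
[4.3] NOT true = false
[4] true AND true AND false = false
[5] false AND false = false
[6] false AND true = false
[root] false OR false OR false OR false OR false OR false = false
Overall: false → declined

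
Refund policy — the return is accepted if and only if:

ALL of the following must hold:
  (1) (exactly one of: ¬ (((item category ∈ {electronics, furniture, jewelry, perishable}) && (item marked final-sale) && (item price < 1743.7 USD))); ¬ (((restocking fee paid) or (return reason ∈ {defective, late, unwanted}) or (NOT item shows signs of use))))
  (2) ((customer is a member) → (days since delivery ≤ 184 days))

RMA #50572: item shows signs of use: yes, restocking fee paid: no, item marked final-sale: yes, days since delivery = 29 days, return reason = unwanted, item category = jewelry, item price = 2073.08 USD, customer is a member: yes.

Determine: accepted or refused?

Atomic conditions:
  item category ∈ {electronics, furniture, jewelry, perishable}: jewelry is in the set → true
  item marked final-sale: yes → true
  item price < 1743.7 USD: 2073.08 < 1743.7 is false
  restocking fee paid: no → false
  return reason ∈ {defective, late, unwanted}: unwanted is in the set → true
  NOT item shows signs of use: yes → false
  customer is a member: yes → true
  days since delivery ≤ 184 days: 29 ≤ 184 is true
Combine:
[1.1.1] true AND true AND false = false
[1.1] NOT false = true
[1.2.1] false OR true OR false = true
[1.2] NOT true = false
[1] exactly-one(true, false) = true
[2] true → true = true
[root] true AND true = true
Overall: true → accepted

Accepted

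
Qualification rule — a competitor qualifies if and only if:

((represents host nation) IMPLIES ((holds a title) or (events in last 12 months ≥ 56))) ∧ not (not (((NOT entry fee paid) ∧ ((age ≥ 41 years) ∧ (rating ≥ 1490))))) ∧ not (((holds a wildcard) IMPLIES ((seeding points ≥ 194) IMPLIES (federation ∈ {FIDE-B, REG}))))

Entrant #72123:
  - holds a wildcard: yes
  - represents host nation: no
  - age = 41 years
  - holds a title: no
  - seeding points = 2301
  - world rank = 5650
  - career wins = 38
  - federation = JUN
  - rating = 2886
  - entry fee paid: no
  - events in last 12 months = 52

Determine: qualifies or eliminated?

Qualifies

Atomic conditions:
  represents host nation: no → false
  holds a title: no → false
  events in last 12 months ≥ 56: 52 ≥ 56 is false
  NOT entry fee paid: no → true
  age ≥ 41 years: 41 ≥ 41 is true
  rating ≥ 1490: 2886 ≥ 1490 is true
  holds a wildcard: yes → true
  seeding points ≥ 194: 2301 ≥ 194 is true
  federation ∈ {FIDE-B, REG}: JUN is not in the set → false
Combine:
[1.2] false OR false = false
[1] false → false (antecedent false ⇒ implication holds) = true
[2.1.1.2] true AND true = true
[2.1.1] true AND true = true
[2.1] NOT true = false
[2] NOT false = true
[3.1.2] true → false = false
[3.1] true → false = false
[3] NOT false = true
[root] true AND true AND true = true
Overall: true → qualifies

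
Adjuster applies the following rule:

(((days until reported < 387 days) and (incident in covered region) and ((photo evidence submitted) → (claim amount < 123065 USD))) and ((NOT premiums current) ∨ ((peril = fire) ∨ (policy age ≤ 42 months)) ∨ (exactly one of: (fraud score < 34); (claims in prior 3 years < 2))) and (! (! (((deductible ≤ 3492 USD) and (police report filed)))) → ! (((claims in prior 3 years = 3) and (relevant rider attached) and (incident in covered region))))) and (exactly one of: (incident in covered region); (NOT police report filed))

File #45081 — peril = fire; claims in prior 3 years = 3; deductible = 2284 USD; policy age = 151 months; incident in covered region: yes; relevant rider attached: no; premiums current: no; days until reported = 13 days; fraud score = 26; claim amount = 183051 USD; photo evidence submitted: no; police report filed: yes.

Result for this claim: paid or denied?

Atomic conditions:
  days until reported < 387 days: 13 < 387 is true
  incident in covered region: yes → true
  photo evidence submitted: no → false
  claim amount < 123065 USD: 183051 < 123065 is false
  NOT premiums current: no → true
  peril = fire: fire == fire is true
  policy age ≤ 42 months: 151 ≤ 42 is false
  fraud score < 34: 26 < 34 is true
  claims in prior 3 years < 2: 3 < 2 is false
  deductible ≤ 3492 USD: 2284 ≤ 3492 is true
  police report filed: yes → true
  claims in prior 3 years = 3: 3 == 3 is true
  relevant rider attached: no → false
  NOT police report filed: yes → false
Combine:
[1.1.3] false → false (antecedent false ⇒ implication holds) = true
[1.1] true AND true AND true = true
[1.2.2] true OR false = true
[1.2.3] exactly-one(true, false) = true
[1.2] true OR true OR true = true
[1.3.1.1.1] true AND true = true
[1.3.1.1] NOT true = false
[1.3.1] NOT false = true
[1.3.2.1] true AND false AND true = false
[1.3.2] NOT false = true
[1.3] true → true = true
[1] true AND true AND true = true
[2] exactly-one(true, false) = true
[root] true AND true = true
Overall: true → paid

Paid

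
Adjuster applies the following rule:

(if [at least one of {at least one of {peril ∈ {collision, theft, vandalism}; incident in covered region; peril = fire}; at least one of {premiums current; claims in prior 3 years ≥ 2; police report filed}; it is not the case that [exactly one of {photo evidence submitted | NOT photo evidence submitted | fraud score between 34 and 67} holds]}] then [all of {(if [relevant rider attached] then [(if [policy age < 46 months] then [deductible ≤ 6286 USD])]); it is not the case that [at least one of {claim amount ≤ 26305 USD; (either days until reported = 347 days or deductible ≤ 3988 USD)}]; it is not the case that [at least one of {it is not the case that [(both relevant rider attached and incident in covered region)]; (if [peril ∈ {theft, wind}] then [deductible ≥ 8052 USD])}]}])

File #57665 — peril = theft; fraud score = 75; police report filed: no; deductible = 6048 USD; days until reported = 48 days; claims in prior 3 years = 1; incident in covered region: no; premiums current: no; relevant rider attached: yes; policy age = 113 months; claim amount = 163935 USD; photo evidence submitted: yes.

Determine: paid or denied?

Denied

Atomic conditions:
  peril ∈ {collision, theft, vandalism}: theft is in the set → true
  incident in covered region: no → false
  peril = fire: theft == fire is false
  premiums current: no → false
  claims in prior 3 years ≥ 2: 1 ≥ 2 is false
  police report filed: no → false
  photo evidence submitted: yes → true
  NOT photo evidence submitted: yes → false
  fraud score between 34 and 67: 75 in [34, 67] is false
  relevant rider attached: yes → true
  policy age < 46 months: 113 < 46 is false
  deductible ≤ 6286 USD: 6048 ≤ 6286 is true
  claim amount ≤ 26305 USD: 163935 ≤ 26305 is false
  days until reported = 347 days: 48 == 347 is false
  deductible ≤ 3988 USD: 6048 ≤ 3988 is false
  peril ∈ {theft, wind}: theft is in the set → true
  deductible ≥ 8052 USD: 6048 ≥ 8052 is false
Combine:
[1.1] true OR false OR false = true
[1.2] false OR false OR false = false
[1.3.1] exactly-one(true, false, false) = true
[1.3] NOT true = false
[1] true OR false OR false = true
[2.1.2] false → true (antecedent false ⇒ implication holds) = true
[2.1] true → true = true
[2.2.1.2] false OR false = false
[2.2.1] false OR false = false
[2.2] NOT false = true
[2.3.1.1.1] true AND false = false
[2.3.1.1] NOT false = true
[2.3.1.2] true → false = false
[2.3.1] true OR false = true
[2.3] NOT true = false
[2] true AND true AND false = false
[root] true → false = false
Overall: false → denied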